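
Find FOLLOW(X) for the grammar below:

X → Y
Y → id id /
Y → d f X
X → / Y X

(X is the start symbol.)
{ $, '/', 'd', 'id' }

X is the start symbol, so $ ∈ FOLLOW(X).
In Y → d f X: X is at the end, add FOLLOW(Y)
In X → / Y X: X is at the end; this adds FOLLOW(X) to itself — nothing new

The FOLLOW sets referred to above (computed the same way, to a fixed point):
  FOLLOW(Y) = { $, '/', 'd', 'id' }

Taking the union: FOLLOW(X) = { $, '/', 'd', 'id' }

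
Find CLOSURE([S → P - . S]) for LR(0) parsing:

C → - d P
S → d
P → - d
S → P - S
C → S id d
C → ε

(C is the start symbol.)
Start with: [S → P - . S]
  [S → P - . S] has the dot before S: add [S → . d], [S → . P - S]
  [S → . P - S] has the dot before P: add [P → . - d]
No further items can be added.

CLOSURE = { [P → . - d], [S → . P - S], [S → . d], [S → P - . S] }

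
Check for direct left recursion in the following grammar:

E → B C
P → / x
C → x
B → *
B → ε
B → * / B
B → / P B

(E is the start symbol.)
Direct left recursion occurs when N → N α for some non-terminal N (the right-hand side begins with the left-hand side itself).

E → B C: starts with B
P → / x: starts with '/'
C → x: starts with x
B → *: starts with '*'
B → ε: starts with ε
B → * / B: starts with '*'
B → / P B: starts with '/'

No direct left recursion found.

Answer: No direct left recursion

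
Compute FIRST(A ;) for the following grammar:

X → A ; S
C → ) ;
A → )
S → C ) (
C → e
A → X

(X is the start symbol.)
FIRST sets of the non-terminals involved (from the grammar, by fixed-point iteration):
  FIRST(A) = { ')' }

To compute FIRST(A ;), process the symbols left to right:
Symbol A is a non-terminal. Add FIRST(A) \ {ε} = { ')' }
A is not nullable (ε ∉ FIRST(A)), so stop here.
FIRST(A ;) = { ')' }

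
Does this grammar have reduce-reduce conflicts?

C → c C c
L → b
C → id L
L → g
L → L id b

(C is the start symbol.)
Augment with C' → C and build the canonical LR(0) collection (I0 = CLOSURE({[C' → . C]}), then GOTO on every symbol after a dot until no new states appear). It has 11 states:
  I0: { [C → . c C c], [C → . id L], [C' → . C] }  — shift
  I1: { [C' → C .] }  — accept
  I2: { [C → . c C c], [C → . id L], [C → c . C c] }  — shift
  I3: { [C → id . L], [L → . L id b], [L → . b], [L → . g] }  — shift
  I4: { [C → id L .], [L → L . id b] }  — shift, reduce
  I5: { [L → b .] }  — reduce
  I6: { [L → g .] }  — reduce
  I7: { [L → L id . b] }  — shift
  I8: { [L → L id b .] }  — reduce
  I9: { [C → c C . c] }  — shift
  I10: { [C → c C c .] }  — reduce

No state contains more than one complete item.

Answer: No reduce-reduce conflicts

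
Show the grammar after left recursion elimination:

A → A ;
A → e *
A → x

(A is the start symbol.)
A → e * A'
A → x A'
A' → ; A'
A' → ε

A is directly left-recursive. The standard transformation for
  A → A α₁ | ... | A α_m | β₁ | ... | β_n
is
  A  → β₁ A' | ... | β_n A'
  A' → α₁ A' | ... | α_m A' | ε

A → e * becomes A → e * A'
A → x becomes A → x A'
A → A ; becomes A' → ; A'
Add A' → ε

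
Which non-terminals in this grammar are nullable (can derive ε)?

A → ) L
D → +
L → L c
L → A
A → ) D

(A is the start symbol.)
There are no ε-productions, so no non-terminal can derive ε.
No non-terminals are nullable.

Answer: None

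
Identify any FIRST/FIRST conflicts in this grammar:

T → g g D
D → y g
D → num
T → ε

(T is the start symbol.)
No FIRST/FIRST conflicts.

Productions for T:
  T → g g D: FIRST = { 'g' }
  T → ε: FIRST = { ε }
Productions for D:
  D → y g: FIRST = { 'y' }
  D → num: FIRST = { 'num' }

All alternatives of each non-terminal have pairwise disjoint FIRST sets.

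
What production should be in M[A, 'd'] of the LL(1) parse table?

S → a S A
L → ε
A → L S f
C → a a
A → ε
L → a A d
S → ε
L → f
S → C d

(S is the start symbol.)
A → ε

To find M[A, 'd'], we find productions for A where 'd' is in the predict set (PREDICT(N → α) = (FIRST(α) \ {ε}) ∪ (FOLLOW(N) if α ⇒* ε)).

Relevant sets:
  FIRST(L) = { 'a', 'f', ε }
  FIRST(S) = { 'a', ε }
  FOLLOW(A) = { $, 'a', 'd', 'f' }

A → L S f: PREDICT = { 'a', 'f' }
A → ε: PREDICT = { $, 'a', 'd', 'f' }
  'd' is in predict set, so this production goes in M[A, 'd']

M[A, 'd'] = A → ε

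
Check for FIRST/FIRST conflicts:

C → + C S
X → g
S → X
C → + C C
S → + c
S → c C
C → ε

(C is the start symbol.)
Yes. C → '+' C S / C → '+' C C on { '+' }

A FIRST/FIRST conflict occurs when two productions N → α and N → β for the same non-terminal have FIRST(α) ∩ FIRST(β) ≠ ∅ (with ε ∈ FIRST of a nullable right-hand side, so two nullable alternatives also conflict).

FIRST sets of the non-terminals at (or reachable through a nullable prefix from) the front of some alternative:
  FIRST(X) = { 'g' }

Productions for C:
  C → + C S: FIRST = { '+' }
  C → + C C: FIRST = { '+' }
  C → ε: FIRST = { ε }
Productions for S:
  S → X: FIRST = { 'g' }
  S → + c: FIRST = { '+' }
  S → c C: FIRST = { 'c' }
X has only one production, so no FIRST/FIRST conflict is possible there.

Conflict for C: C → + C S and C → + C C
  Overlap: { '+' }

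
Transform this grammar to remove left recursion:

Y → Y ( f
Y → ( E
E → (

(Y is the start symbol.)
Y → ( E Y'
Y' → ( f Y'
Y' → ε
E → (

Y is directly left-recursive. The standard transformation for
  A → A α₁ | ... | A α_m | β₁ | ... | β_n
is
  A  → β₁ A' | ... | β_n A'
  A' → α₁ A' | ... | α_m A' | ε

Y → ( E becomes Y → ( E Y'
Y → Y ( f becomes Y' → ( f Y'
Add Y' → ε

Productions for other non-terminals are unchanged:
  E → (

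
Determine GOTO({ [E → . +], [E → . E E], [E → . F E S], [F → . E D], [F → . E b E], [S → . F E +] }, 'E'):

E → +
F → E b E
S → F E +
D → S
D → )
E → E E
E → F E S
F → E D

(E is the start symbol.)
GOTO(I, 'E') = CLOSURE({ [A → αX.β] : [A → α.Xβ] ∈ I, X = 'E' })

Items with dot before 'E', with the dot advanced:
  [E → . E E] → [E → E . E]
  [F → . E D] → [F → E . D]
  [F → . E b E] → [F → E . b E]
Closure of the advanced items:
  [E → E . E] has the dot before E: add [E → . +], [E → . E E], [E → . F E S]
  [F → E . D] has the dot before D: add [D → . S], [D → . )]
  [E → . F E S] has the dot before F: add [F → . E b E], [F → . E D]
  [D → . S] has the dot before S: add [S → . F E +]

GOTO = { [D → . )], [D → . S], [E → . +], [E → . E E], [E → . F E S], [E → E . E], [F → . E D], [F → . E b E], [F → E . D], [F → E . b E], [S → . F E +] }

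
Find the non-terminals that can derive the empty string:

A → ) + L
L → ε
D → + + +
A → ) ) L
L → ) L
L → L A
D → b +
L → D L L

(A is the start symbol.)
{ 'L' }

A non-terminal is nullable if it can derive ε (the empty string): either it has an ε-production, or it has a production whose right-hand side consists entirely of nullable non-terminals.

ε-productions: L → ε
So L is immediately nullable.
No further non-terminal can be added: every production for the remaining non-terminals contains a terminal or a non-nullable non-terminal.
Nullable = { 'L' }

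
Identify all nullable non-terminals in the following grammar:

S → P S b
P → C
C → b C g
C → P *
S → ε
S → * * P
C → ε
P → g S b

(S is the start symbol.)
{ 'C', 'P', 'S' }

A non-terminal is nullable if it can derive ε (the empty string): either it has an ε-production, or it has a production whose right-hand side consists entirely of nullable non-terminals.

ε-productions: S → ε, C → ε
So S, C are immediately nullable.
P → C: every symbol on the right is nullable, so P is nullable too.
Every non-terminal is now nullable.
Nullable = { 'C', 'P', 'S' }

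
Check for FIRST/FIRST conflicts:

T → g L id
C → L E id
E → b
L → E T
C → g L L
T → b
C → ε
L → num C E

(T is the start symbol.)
No FIRST/FIRST conflicts.

A FIRST/FIRST conflict occurs when two productions N → α and N → β for the same non-terminal have FIRST(α) ∩ FIRST(β) ≠ ∅ (with ε ∈ FIRST of a nullable right-hand side, so two nullable alternatives also conflict).

FIRST sets of the non-terminals at (or reachable through a nullable prefix from) the front of some alternative:
  FIRST(L) = { 'b', 'num' }
  FIRST(E) = { 'b' }

Productions for T:
  T → g L id: FIRST = { 'g' }
  T → b: FIRST = { 'b' }
Productions for C:
  C → L E id: FIRST = { 'b', 'num' }
  C → g L L: FIRST = { 'g' }
  C → ε: FIRST = { ε }
Productions for L:
  L → E T: FIRST = { 'b' }
  L → num C E: FIRST = { 'num' }
E has only one production, so no FIRST/FIRST conflict is possible there.

All alternatives of each non-terminal have pairwise disjoint FIRST sets.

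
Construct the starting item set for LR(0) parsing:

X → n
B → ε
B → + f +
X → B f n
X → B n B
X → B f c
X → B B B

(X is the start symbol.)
First, augment the grammar with X' → X
I₀ = CLOSURE({ [X' → . X] }):
  [X' → . X] has the dot before X: add [X → . n], [X → . B f n], [X → . B n B], [X → . B f c], [X → . B B B]
  [X → . B f n] has the dot before B: add [B → .], [B → . + f +]
No further items can be added.

I₀ = { [B → . + f +], [B → .], [X → . B B B], [X → . B f c], [X → . B f n], [X → . B n B], [X → . n], [X' → . X] }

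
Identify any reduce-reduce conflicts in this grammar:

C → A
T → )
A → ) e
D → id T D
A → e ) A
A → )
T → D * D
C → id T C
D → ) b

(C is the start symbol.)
A reduce-reduce conflict occurs when an LR(0) state has two complete items [A → α .] and [B → β .] — both call for a reduction, and with no lookahead the parser cannot choose between them.

Augment with C' → C and build the canonical LR(0) collection (I0 = CLOSURE({[C' → . C]}), then GOTO on every symbol after a dot until no new states appear). It has 20 states:
  I0: { [A → . ) e], [A → . )], [A → . e ) A], [C → . A], [C → . id T C], [C' → . C] }  — shift
  I1: { [A → ) . e], [A → ) .] }  — shift, reduce
  I2: { [C → A .] }  — reduce
  I3: { [C' → C .] }  — accept
  I4: { [A → e . ) A] }  — shift
  I5: { [C → id . T C], [D → . ) b], [D → . id T D], [T → . )], [T → . D * D] }  — shift
  I6: { [D → ) . b], [T → ) .] }  — shift, reduce
  I7: { [T → D . * D] }  — shift
  I8: { [A → . ) e], [A → . )], [A → . e ) A], [C → . A], [C → . id T C], [C → id T . C] }  — shift
  I9: { [D → . ) b], [D → . id T D], [D → id . T D], [T → . )], [T → . D * D] }  — shift
  I10: { [D → . ) b], [D → . id T D], [D → id T . D] }  — shift
  I11: { [D → ) . b] }  — shift
  I12: { [D → id T D .] }  — reduce
  I13: { [D → ) b .] }  — reduce
  I14: { [C → id T C .] }  — reduce
  I15: { [D → . ) b], [D → . id T D], [T → D * . D] }  — shift
  I16: { [T → D * D .] }  — reduce
  I17: { [A → . ) e], [A → . )], [A → . e ) A], [A → e ) . A] }  — shift
  I18: { [A → e ) A .] }  — reduce
  I19: { [A → ) e .] }  — reduce

No state contains more than one complete item.

Answer: No reduce-reduce conflicts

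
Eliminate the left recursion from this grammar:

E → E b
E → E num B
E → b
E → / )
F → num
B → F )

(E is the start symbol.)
E is directly left-recursive. The standard transformation for
  A → A α₁ | ... | A α_m | β₁ | ... | β_n
is
  A  → β₁ A' | ... | β_n A'
  A' → α₁ A' | ... | α_m A' | ε

E → b becomes E → b E'
E → / ) becomes E → / ) E'
E → E b becomes E' → b E'
E → E num B becomes E' → num B E'
Add E' → ε

Productions for other non-terminals are unchanged:
  F → num
  B → F )

Resulting grammar:
E → b E'
E → / ) E'
E' → b E'
E' → num B E'
E' → ε
F → num
B → F )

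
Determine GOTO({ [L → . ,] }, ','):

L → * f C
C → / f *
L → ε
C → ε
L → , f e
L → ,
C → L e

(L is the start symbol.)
{ [L → , .] }

GOTO(I, ',') = CLOSURE({ [A → αX.β] : [A → α.Xβ] ∈ I, X = ',' })

Items with dot before ',', with the dot advanced:
  [L → . ,] → [L → , .]
Closure adds nothing (no advanced item has the dot before a non-terminal).

GOTO = { [L → , .] }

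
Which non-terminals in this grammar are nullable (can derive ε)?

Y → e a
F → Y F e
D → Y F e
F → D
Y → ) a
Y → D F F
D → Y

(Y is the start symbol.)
None

A non-terminal is nullable if it can derive ε (the empty string): either it has an ε-production, or it has a production whose right-hand side consists entirely of nullable non-terminals.

There are no ε-productions, so no non-terminal can derive ε.
No non-terminals are nullable.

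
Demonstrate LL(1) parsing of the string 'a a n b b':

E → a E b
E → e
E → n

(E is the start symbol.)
Stack is shown with the top on the left.

Stack      Input        Action
------------------------------
E $        a a n b b $  output E → a E b
a E b $    a a n b b $  match 'a'
E b $      a n b b $    output E → a E b
a E b b $  a n b b $    match 'a'
E b b $    n b b $      output E → n
n b b $    n b b $      match 'n'
b b $      b b $        match 'b'
b $        b $          match 'b'
$          $            accept

The string is accepted.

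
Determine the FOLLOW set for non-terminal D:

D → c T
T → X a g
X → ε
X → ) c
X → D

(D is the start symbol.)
To compute FOLLOW(D), find every occurrence of D on a right-hand side N → α D β: add FIRST(β) \ {ε}, and if β is empty or nullable also add FOLLOW(N). Iterate to a fixed point.

D is the start symbol, so $ ∈ FOLLOW(D).
In X → D: D is at the end, add FOLLOW(X)

The FOLLOW sets referred to above (computed the same way, to a fixed point):
  FOLLOW(X) = { 'a' }

Taking the union: FOLLOW(D) = { $, 'a' }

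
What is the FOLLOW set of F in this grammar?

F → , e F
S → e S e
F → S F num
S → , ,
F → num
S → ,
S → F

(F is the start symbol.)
{ $, ',', 'e', 'num' }

To compute FOLLOW(F), find every occurrence of F on a right-hand side N → α F β: add FIRST(β) \ {ε}, and if β is empty or nullable also add FOLLOW(N). Iterate to a fixed point.

F is the start symbol, so $ ∈ FOLLOW(F).
In F → , e F: F is at the end; this adds FOLLOW(F) to itself — nothing new
In F → S F num: F is followed by num, add FIRST(num) \ {ε} = { 'num' }
In S → F: F is at the end, add FOLLOW(S)

The FOLLOW sets referred to above (computed the same way, to a fixed point):
  FOLLOW(S) = { ',', 'e', 'num' }

Taking the union: FOLLOW(F) = { $, ',', 'e', 'num' }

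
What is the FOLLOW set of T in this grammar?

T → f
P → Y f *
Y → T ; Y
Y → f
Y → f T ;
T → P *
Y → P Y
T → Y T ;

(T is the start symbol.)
{ $, ';' }

T is the start symbol, so $ ∈ FOLLOW(T).
In Y → T ; Y: T is followed by ';' Y, add FIRST(';' Y) \ {ε} = { ';' }
In Y → f T ;: T is followed by ';', add FIRST(';') \ {ε} = { ';' }
In T → Y T ;: T is followed by ';', add FIRST(';') \ {ε} = { ';' }

Taking the union: FOLLOW(T) = { $, ';' }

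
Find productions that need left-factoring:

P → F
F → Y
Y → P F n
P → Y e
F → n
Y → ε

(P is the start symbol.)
No, left-factoring is not needed

Left-factoring is needed when two productions for the same non-terminal
share a common prefix on the right-hand side.

Productions for P:
  P → F
  P → Y e
Productions for F:
  F → Y
  F → n
Productions for Y:
  Y → P F n
  Y → ε

No common prefixes found.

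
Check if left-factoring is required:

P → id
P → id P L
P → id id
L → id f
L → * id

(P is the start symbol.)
Yes, P has productions with common prefix 'id'

Left-factoring is needed when two productions for the same non-terminal
share a common prefix on the right-hand side.

Productions for P:
  P → id
  P → id P L
  P → id id
Productions for L:
  L → id f
  L → * id

Found common prefix 'id' in productions for P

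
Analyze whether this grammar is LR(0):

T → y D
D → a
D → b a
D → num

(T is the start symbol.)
A grammar is LR(0) if no state in the canonical LR(0) collection has:
  - both a shift item (dot before a terminal) and a complete item (shift-reduce conflict), or
  - two or more complete items (reduce-reduce conflict; the accept item [T' → T .] counts as a complete item here).

Augment with T' → T and build the canonical LR(0) collection (I0 = CLOSURE({[T' → . T]}), then GOTO on every symbol after a dot until no new states appear). It has 8 states:
  I0: { [T → . y D], [T' → . T] }  — shift
  I1: { [T' → T .] }  — accept
  I2: { [D → . a], [D → . b a], [D → . num], [T → y . D] }  — shift
  I3: { [T → y D .] }  — reduce
  I4: { [D → a .] }  — reduce
  I5: { [D → b . a] }  — shift
  I6: { [D → num .] }  — reduce
  I7: { [D → b a .] }  — reduce

Every state is either a pure shift/goto state or contains exactly one complete item and nothing to shift — no conflicts. The grammar is LR(0).

Answer: Yes, the grammar is LR(0)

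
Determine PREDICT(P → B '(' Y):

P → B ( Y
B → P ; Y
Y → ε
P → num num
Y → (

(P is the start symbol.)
PREDICT(P → B '(' Y) = (FIRST(RHS) \ {ε}) ∪ (FOLLOW(P) if ε ∈ FIRST(RHS), i.e. RHS ⇒* ε)
FIRST(B) = { 'num' }
FIRST(B '(' Y) = { 'num' }
ε ∉ FIRST(B '(' Y), so FOLLOW(P) is not added.
PREDICT(P → B '(' Y) = { 'num' }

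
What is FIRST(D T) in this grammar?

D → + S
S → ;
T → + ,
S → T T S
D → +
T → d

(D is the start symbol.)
FIRST sets of the non-terminals involved (from the grammar, by fixed-point iteration):
  FIRST(D) = { '+' }

To compute FIRST(D T), process the symbols left to right:
Symbol D is a non-terminal. Add FIRST(D) \ {ε} = { '+' }
D is not nullable (ε ∉ FIRST(D)), so stop here.
FIRST(D T) = { '+' }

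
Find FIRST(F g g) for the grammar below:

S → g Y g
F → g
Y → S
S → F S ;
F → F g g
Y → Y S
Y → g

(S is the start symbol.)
FIRST sets of the non-terminals involved (from the grammar, by fixed-point iteration):
  FIRST(F) = { 'g' }

To compute FIRST(F g g), process the symbols left to right:
Symbol F is a non-terminal. Add FIRST(F) \ {ε} = { 'g' }
F is not nullable (ε ∉ FIRST(F)), so stop here.
FIRST(F g g) = { 'g' }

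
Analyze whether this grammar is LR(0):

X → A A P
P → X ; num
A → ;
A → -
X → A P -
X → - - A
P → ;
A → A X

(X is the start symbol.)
No. Shift-reduce conflict between [A → - .] and [X → - . - A]

A grammar is LR(0) if no state in the canonical LR(0) collection has:
  - both a shift item (dot before a terminal) and a complete item (shift-reduce conflict), or
  - two or more complete items (reduce-reduce conflict; the accept item [X' → X .] counts as a complete item here).

Augment with X' → X and build the canonical LR(0) collection (I0 = CLOSURE({[X' → . X]}), then GOTO on every symbol after a dot until no new states appear). It has 17 states:
  I0: { [A → . -], [A → . ;], [A → . A X], [X → . - - A], [X → . A A P], [X → . A P -], [X' → . X] }  — shift
  I1: { [A → - .], [X → - . - A] }  — shift, reduce
  I2: { [A → ; .] }  — reduce
  I3: { [A → . -], [A → . ;], [A → . A X], [A → A . X], [P → . ;], [P → . X ; num], [X → . - - A], [X → . A A P], [X → . A P -], [X → A . A P], [X → A . P -] }  — shift
  I4: { [X' → X .] }  — accept
  I5: { [A → ; .], [P → ; .] }  — 2 reduces
  I6: { [A → . -], [A → . ;], [A → . A X], [A → A . X], [P → . ;], [P → . X ; num], [X → . - - A], [X → . A A P], [X → . A P -], [X → A . A P], [X → A . P -], [X → A A . P] }  — shift
  I7: { [X → A P . -] }  — shift
  I8: { [A → A X .], [P → X . ; num] }  — shift, reduce
  I9: { [P → X ; . num] }  — shift
  I10: { [P → X ; num .] }  — reduce
  I11: { [X → A P - .] }  — reduce
  I12: { [X → A A P .], [X → A P . -] }  — shift, reduce
  I13: { [A → . -], [A → . ;], [A → . A X], [X → - - . A] }  — shift
  I14: { [A → - .] }  — reduce
  I15: { [A → . -], [A → . ;], [A → . A X], [A → A . X], [X → - - A .], [X → . - - A], [X → . A A P], [X → . A P -] }  — shift, reduce
  I16: { [A → A X .] }  — reduce

Conflict in state I1:
  Shift-reduce conflict between [A → - .] and [X → - . - A]
So the grammar is NOT LR(0).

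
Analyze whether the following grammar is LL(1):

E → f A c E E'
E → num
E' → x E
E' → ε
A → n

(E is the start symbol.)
A grammar is LL(1) if for each non-terminal N with multiple productions, the predict sets of those productions are pairwise disjoint, where PREDICT(N → α) = (FIRST(α) \ {ε}) ∪ (FOLLOW(N) if α ⇒* ε).

Relevant sets:
  FOLLOW(E') = { $, 'x' }

For E:
  PREDICT(E → f A c E E') = { 'f' }
  PREDICT(E → num) = { 'num' }
For E':
  PREDICT(E' → x E) = { 'x' }
  PREDICT(E' → ε) = { $, 'x' }
A has a single production, so nothing to check there.

Conflict found: Predict set conflict for E': { 'x' }
The grammar is NOT LL(1).

Answer: No. Predict set conflict for E': { 'x' }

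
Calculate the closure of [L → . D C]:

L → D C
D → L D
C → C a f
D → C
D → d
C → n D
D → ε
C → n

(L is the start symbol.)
{ [C → . C a f], [C → . n D], [C → . n], [D → . C], [D → . L D], [D → . d], [D → .], [L → . D C] }

Start with: [L → . D C]
  [L → . D C] has the dot before D: add [D → . L D], [D → . C], [D → . d], [D → .]
  [D → . L D] has the dot before L: all L-items already present
  [D → . C] has the dot before C: add [C → . C a f], [C → . n D], [C → . n]
No further items can be added.

CLOSURE = { [C → . C a f], [C → . n D], [C → . n], [D → . C], [D → . L D], [D → . d], [D → .], [L → . D C] }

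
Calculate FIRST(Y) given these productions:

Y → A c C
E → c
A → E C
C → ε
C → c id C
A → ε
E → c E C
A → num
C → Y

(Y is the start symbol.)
{ 'c', 'num' }

To compute FIRST(Y), examine every production with Y on the left-hand side, reading each right-hand side left to right until a non-nullable symbol is reached.

FIRST sets of the other non-terminals involved (by the same procedure, iterated to a fixed point):
  FIRST(A) = { 'c', 'num', ε }

From Y → A c C:
  - A is a non-terminal: add FIRST(A) \ {ε} = { 'c', 'num' }
    A is nullable, so continue to the next symbol
  - c is a terminal: add 'c' and stop

Collecting: FIRST(Y) = { 'c', 'num' }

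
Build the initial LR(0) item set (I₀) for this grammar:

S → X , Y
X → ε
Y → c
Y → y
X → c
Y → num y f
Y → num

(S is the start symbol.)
{ [S → . X , Y], [S' → . S], [X → . c], [X → .] }

First, augment the grammar with S' → S
I₀ = CLOSURE({ [S' → . S] }):
  [S' → . S] has the dot before S: add [S → . X , Y]
  [S → . X , Y] has the dot before X: add [X → .], [X → . c]
No further items can be added.

I₀ = { [S → . X , Y], [S' → . S], [X → . c], [X → .] }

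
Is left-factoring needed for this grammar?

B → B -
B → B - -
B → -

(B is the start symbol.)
Yes, B has productions with common prefix 'B -'

Left-factoring is needed when two productions for the same non-terminal
share a common prefix on the right-hand side.

Productions for B:
  B → B -
  B → B - -
  B → -

Found common prefix 'B -' in productions for B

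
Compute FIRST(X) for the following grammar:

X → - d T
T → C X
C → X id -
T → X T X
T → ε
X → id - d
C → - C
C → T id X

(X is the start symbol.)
{ '-', 'id' }

From X → - d T:
  - '-' is a terminal: add '-' and stop
From X → id - d:
  - id is a terminal: add 'id' and stop

Collecting: FIRST(X) = { '-', 'id' }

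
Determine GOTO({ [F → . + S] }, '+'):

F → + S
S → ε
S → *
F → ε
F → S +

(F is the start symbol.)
GOTO(I, '+') = CLOSURE({ [A → αX.β] : [A → α.Xβ] ∈ I, X = '+' })

Items with dot before '+', with the dot advanced:
  [F → . + S] → [F → + . S]
Closure of the advanced items:
  [F → + . S] has the dot before S: add [S → .], [S → . *]

GOTO = { [F → + . S], [S → . *], [S → .] }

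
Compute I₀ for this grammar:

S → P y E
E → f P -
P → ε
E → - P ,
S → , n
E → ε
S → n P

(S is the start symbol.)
First, augment the grammar with S' → S
I₀ = CLOSURE({ [S' → . S] }):
  [S' → . S] has the dot before S: add [S → . P y E], [S → . , n], [S → . n P]
  [S → . P y E] has the dot before P: add [P → .]
No further items can be added.

I₀ = { [P → .], [S → . , n], [S → . P y E], [S → . n P], [S' → . S] }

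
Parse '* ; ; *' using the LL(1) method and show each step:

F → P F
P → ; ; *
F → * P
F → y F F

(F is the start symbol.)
LL(1) parsing maintains a stack (initially the start symbol over $) and the input. At each step: if the stack top is a terminal, match it against the current input token; if it is a non-terminal N, replace it with the RHS of M[N, lookahead] (the unique production whose predict set contains the lookahead).

Stack is shown with the top on the left.

Stack    Input      Action
--------------------------
F $      * ; ; * $  output F → * P
* P $    * ; ; * $  match '*'
P $      ; ; * $    output P → ; ; *
; ; * $  ; ; * $    match ';'
; * $    ; * $      match ';'
* $      * $        match '*'
$        $          accept

The string is accepted.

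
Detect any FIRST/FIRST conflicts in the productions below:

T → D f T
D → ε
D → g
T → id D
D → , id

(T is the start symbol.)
No FIRST/FIRST conflicts.

A FIRST/FIRST conflict occurs when two productions N → α and N → β for the same non-terminal have FIRST(α) ∩ FIRST(β) ≠ ∅ (with ε ∈ FIRST of a nullable right-hand side, so two nullable alternatives also conflict).

FIRST sets of the non-terminals at (or reachable through a nullable prefix from) the front of some alternative:
  FIRST(D) = { ',', 'g', ε }

Productions for T:
  T → D f T: FIRST = { ',', 'f', 'g' }
  T → id D: FIRST = { 'id' }
Productions for D:
  D → ε: FIRST = { ε }
  D → g: FIRST = { 'g' }
  D → , id: FIRST = { ',' }

All alternatives of each non-terminal have pairwise disjoint FIRST sets.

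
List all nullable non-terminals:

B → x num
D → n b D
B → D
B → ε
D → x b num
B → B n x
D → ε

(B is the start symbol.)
{ 'B', 'D' }

A non-terminal is nullable if it can derive ε (the empty string): either it has an ε-production, or it has a production whose right-hand side consists entirely of nullable non-terminals.

ε-productions: B → ε, D → ε
So B, D are immediately nullable.
Every non-terminal is now nullable.
Nullable = { 'B', 'D' }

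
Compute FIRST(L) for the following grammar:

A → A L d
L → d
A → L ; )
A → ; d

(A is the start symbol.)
To compute FIRST(L), examine every production with L on the left-hand side, reading each right-hand side left to right until a non-nullable symbol is reached.

From L → d:
  - d is a terminal: add 'd' and stop

Collecting: FIRST(L) = { 'd' }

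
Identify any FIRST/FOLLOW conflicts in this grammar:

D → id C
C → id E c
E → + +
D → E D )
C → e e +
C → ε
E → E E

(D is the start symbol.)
A FIRST/FOLLOW conflict occurs when a non-terminal N has a nullable alternative N → β (β ⇒* ε) and another alternative N → α with FIRST(α) ∩ FOLLOW(N) ≠ ∅: on such a lookahead the parser cannot decide between expanding α and letting N vanish via β.

Nullable non-terminals: C.

C: nullable alternative(s) C → ε; FOLLOW(C) = { $, ')' }
  C → id E c: FIRST \ {ε} = { 'id' } — disjoint from FOLLOW(C)
  C → e e +: FIRST \ {ε} = { 'e' } — disjoint from FOLLOW(C)
  C → ε: FIRST \ {ε} = { } — this is the only nullable alternative, skip

D, E have no nullable alternative, so no FIRST/FOLLOW check is needed there.

No FIRST/FOLLOW conflicts found.

Answer: No FIRST/FOLLOW conflicts.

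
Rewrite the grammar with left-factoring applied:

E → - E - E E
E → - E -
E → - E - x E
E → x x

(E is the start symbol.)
Left-factoring transforms A → αβ₁ | αβ₂ into A → αA' and A' → β₁ | β₂
(α is the longest common prefix among the alternatives). Repeat until
no nonterminal has two alternatives with a common prefix.

Round 1: E has alternatives sharing prefix '- E -'. Introduce E': E → - E - E'
  Add: E' → E E
  Add: E' → ε
  Add: E' → x E

No remaining common prefixes — done.

Resulting grammar:
E → - E - E'
E' → E E
E' → ε
E' → x E
E → x x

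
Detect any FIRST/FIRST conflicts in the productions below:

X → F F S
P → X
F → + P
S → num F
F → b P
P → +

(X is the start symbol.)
A FIRST/FIRST conflict occurs when two productions N → α and N → β for the same non-terminal have FIRST(α) ∩ FIRST(β) ≠ ∅ (with ε ∈ FIRST of a nullable right-hand side, so two nullable alternatives also conflict).

FIRST sets of the non-terminals at (or reachable through a nullable prefix from) the front of some alternative:
  FIRST(X) = { '+', 'b' }

Productions for P:
  P → X: FIRST = { '+', 'b' }
  P → +: FIRST = { '+' }
Productions for F:
  F → + P: FIRST = { '+' }
  F → b P: FIRST = { 'b' }
X, S have only one production, so no FIRST/FIRST conflict is possible there.

Conflict for P: P → X and P → +
  Overlap: { '+' }

Answer: Yes. P → X / P → '+' on { '+' }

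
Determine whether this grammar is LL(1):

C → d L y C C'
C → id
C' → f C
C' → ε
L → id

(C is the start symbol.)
Relevant sets:
  FOLLOW(C') = { $, 'f' }

For C:
  PREDICT(C → d L y C C') = { 'd' }
  PREDICT(C → id) = { 'id' }
For C':
  PREDICT(C' → f C) = { 'f' }
  PREDICT(C' → ε) = { $, 'f' }
L has a single production, so nothing to check there.

Conflict found: Predict set conflict for C': { 'f' }
The grammar is NOT LL(1).

Answer: No. Predict set conflict for C': { 'f' }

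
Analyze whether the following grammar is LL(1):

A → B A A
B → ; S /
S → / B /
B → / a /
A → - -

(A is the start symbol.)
A grammar is LL(1) if for each non-terminal N with multiple productions, the predict sets of those productions are pairwise disjoint, where PREDICT(N → α) = (FIRST(α) \ {ε}) ∪ (FOLLOW(N) if α ⇒* ε).

Relevant sets:
  FIRST(B) = { '/', ';' }

For A:
  PREDICT(A → B A A) = { '/', ';' }
  PREDICT(A → '-' '-') = { '-' }
For B:
  PREDICT(B → ';' S '/') = { ';' }
  PREDICT(B → '/' a '/') = { '/' }
S has a single production, so nothing to check there.

All predict sets are disjoint. The grammar IS LL(1).

Answer: Yes, the grammar is LL(1).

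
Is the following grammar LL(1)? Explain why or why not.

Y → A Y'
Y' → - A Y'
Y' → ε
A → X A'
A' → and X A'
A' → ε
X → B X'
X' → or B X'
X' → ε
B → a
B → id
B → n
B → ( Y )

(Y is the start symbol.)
Yes, the grammar is LL(1).

Relevant sets:
  FOLLOW(Y') = { $, ')' }
  FOLLOW(A') = { $, ')', '-' }
  FOLLOW(X') = { $, ')', '-', 'and' }

For Y':
  PREDICT(Y' → '-' A Y') = { '-' }
  PREDICT(Y' → ε) = { $, ')' }
For A':
  PREDICT(A' → and X A') = { 'and' }
  PREDICT(A' → ε) = { $, ')', '-' }
For X':
  PREDICT(X' → or B X') = { 'or' }
  PREDICT(X' → ε) = { $, ')', '-', 'and' }
For B:
  PREDICT(B → a) = { 'a' }
  PREDICT(B → id) = { 'id' }
  PREDICT(B → n) = { 'n' }
  PREDICT(B → '(' Y ')') = { '(' }
Y, A, X have a single production, so nothing to check there.

All predict sets are disjoint. The grammar IS LL(1).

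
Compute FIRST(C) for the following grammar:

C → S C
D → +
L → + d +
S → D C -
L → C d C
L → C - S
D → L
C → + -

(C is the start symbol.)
{ '+' }

To compute FIRST(C), examine every production with C on the left-hand side, reading each right-hand side left to right until a non-nullable symbol is reached.

FIRST sets of the other non-terminals involved (by the same procedure, iterated to a fixed point):
  FIRST(S) = { '+' }

From C → S C:
  - S is a non-terminal: add FIRST(S) \ {ε} = { '+' }
    S is not nullable, so stop
From C → + -:
  - '+' is a terminal: add '+' and stop

Collecting: FIRST(C) = { '+' }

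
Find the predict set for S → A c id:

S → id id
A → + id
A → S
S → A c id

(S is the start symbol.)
{ '+', 'id' }

PREDICT(S → A c id) = (FIRST(RHS) \ {ε}) ∪ (FOLLOW(S) if ε ∈ FIRST(RHS), i.e. RHS ⇒* ε)
FIRST(A) = { '+', 'id' }
FIRST(A c id) = { '+', 'id' }
ε ∉ FIRST(A c id), so FOLLOW(S) is not added.
PREDICT(S → A c id) = { '+', 'id' }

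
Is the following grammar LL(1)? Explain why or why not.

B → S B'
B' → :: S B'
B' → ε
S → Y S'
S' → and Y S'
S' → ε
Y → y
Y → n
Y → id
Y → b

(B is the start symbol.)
Yes, the grammar is LL(1).

A grammar is LL(1) if for each non-terminal N with multiple productions, the predict sets of those productions are pairwise disjoint, where PREDICT(N → α) = (FIRST(α) \ {ε}) ∪ (FOLLOW(N) if α ⇒* ε).

Relevant sets:
  FOLLOW(B') = { $ }
  FOLLOW(S') = { $, '::' }

For B':
  PREDICT(B' → :: S B') = { '::' }
  PREDICT(B' → ε) = { $ }
For S':
  PREDICT(S' → and Y S') = { 'and' }
  PREDICT(S' → ε) = { $, '::' }
For Y:
  PREDICT(Y → y) = { 'y' }
  PREDICT(Y → n) = { 'n' }
  PREDICT(Y → id) = { 'id' }
  PREDICT(Y → b) = { 'b' }
B, S have a single production, so nothing to check there.

All predict sets are disjoint. The grammar IS LL(1).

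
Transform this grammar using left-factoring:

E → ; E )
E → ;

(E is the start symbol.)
Left-factoring transforms A → αβ₁ | αβ₂ into A → αA' and A' → β₁ | β₂
(α is the longest common prefix among the alternatives). Repeat until
no nonterminal has two alternatives with a common prefix.

Round 1: E has alternatives sharing prefix ';'. Introduce E': E → ; E'
  Add: E' → E )
  Add: E' → ε

No remaining common prefixes — done.

Resulting grammar:
E → ; E'
E' → E )
E' → ε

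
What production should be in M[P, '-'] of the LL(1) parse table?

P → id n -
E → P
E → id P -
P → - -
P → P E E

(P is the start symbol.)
P → - -, P → P E E

To find M[P, '-'], we find productions for P where '-' is in the predict set (PREDICT(N → α) = (FIRST(α) \ {ε}) ∪ (FOLLOW(N) if α ⇒* ε)).

Relevant sets:
  FIRST(P) = { '-', 'id' }

P → id n -: PREDICT = { 'id' }
P → - -: PREDICT = { '-' }
  '-' is in predict set, so this production goes in M[P, '-']
P → P E E: PREDICT = { '-', 'id' }
  '-' is in predict set, so this production goes in M[P, '-']

M[P, '-'] = P → - -, P → P E E  (a multiply-defined cell — the grammar is not LL(1))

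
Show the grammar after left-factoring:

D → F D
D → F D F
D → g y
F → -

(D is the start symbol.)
Left-factoring transforms A → αβ₁ | αβ₂ into A → αA' and A' → β₁ | β₂
(α is the longest common prefix among the alternatives). Repeat until
no nonterminal has two alternatives with a common prefix.

Round 1: D has alternatives sharing prefix 'F D'. Introduce D': D → F D D'
  Add: D' → ε
  Add: D' → F

No remaining common prefixes — done.

Resulting grammar:
D → F D D'
D' → ε
D' → F
D → g y
F → -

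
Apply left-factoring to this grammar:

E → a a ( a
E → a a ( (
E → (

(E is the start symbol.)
Left-factoring transforms A → αβ₁ | αβ₂ into A → αA' and A' → β₁ | β₂
(α is the longest common prefix among the alternatives). Repeat until
no nonterminal has two alternatives with a common prefix.

Round 1: E has alternatives sharing prefix 'a a ('. Introduce E': E → a a ( E'
  Add: E' → a
  Add: E' → (

No remaining common prefixes — done.

Resulting grammar:
E → a a ( E'
E' → a
E' → (
E → (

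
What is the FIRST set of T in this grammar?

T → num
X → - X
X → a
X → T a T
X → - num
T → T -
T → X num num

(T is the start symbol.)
To compute FIRST(T), examine every production with T on the left-hand side, reading each right-hand side left to right until a non-nullable symbol is reached.

FIRST sets of the other non-terminals involved (by the same procedure, iterated to a fixed point):
  FIRST(X) = { '-', 'a', 'num' }

From T → num:
  - num is a terminal: add 'num' and stop
From T → T -:
  - T is the symbol being defined: contributes nothing new
    T is not nullable, so stop
From T → X num num:
  - X is a non-terminal: add FIRST(X) \ {ε} = { '-', 'a', 'num' }
    X is not nullable, so stop

Collecting: FIRST(T) = { '-', 'a', 'num' }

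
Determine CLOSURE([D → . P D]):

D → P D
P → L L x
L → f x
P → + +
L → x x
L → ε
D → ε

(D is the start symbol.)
{ [D → . P D], [L → . f x], [L → . x x], [L → .], [P → . + +], [P → . L L x] }

To compute CLOSURE, for each item [A → α.Bβ] where B is a non-terminal, add [B → .γ] for all productions B → γ; repeat for the newly added items until nothing changes.

Start with: [D → . P D]
  [D → . P D] has the dot before P: add [P → . L L x], [P → . + +]
  [P → . L L x] has the dot before L: add [L → . f x], [L → . x x], [L → .]
No further items can be added.

CLOSURE = { [D → . P D], [L → . f x], [L → . x x], [L → .], [P → . + +], [P → . L L x] }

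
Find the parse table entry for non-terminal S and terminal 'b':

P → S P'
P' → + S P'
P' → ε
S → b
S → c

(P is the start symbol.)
To find M[S, 'b'], we find productions for S where 'b' is in the predict set (PREDICT(N → α) = (FIRST(α) \ {ε}) ∪ (FOLLOW(N) if α ⇒* ε)).

S → b: PREDICT = { 'b' }
  'b' is in predict set, so this production goes in M[S, 'b']
S → c: PREDICT = { 'c' }

M[S, 'b'] = S → b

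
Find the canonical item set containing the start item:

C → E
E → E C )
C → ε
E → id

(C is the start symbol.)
{ [C → . E], [C → .], [C' → . C], [E → . E C )], [E → . id] }

First, augment the grammar with C' → C
I₀ = CLOSURE({ [C' → . C] }):
  [C' → . C] has the dot before C: add [C → . E], [C → .]
  [C → . E] has the dot before E: add [E → . E C )], [E → . id]
No further items can be added.

I₀ = { [C → . E], [C → .], [C' → . C], [E → . E C )], [E → . id] }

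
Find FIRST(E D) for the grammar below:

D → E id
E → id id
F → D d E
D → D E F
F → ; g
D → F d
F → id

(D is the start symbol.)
{ 'id' }

FIRST sets of the non-terminals involved (from the grammar, by fixed-point iteration):
  FIRST(E) = { 'id' }

To compute FIRST(E D), process the symbols left to right:
Symbol E is a non-terminal. Add FIRST(E) \ {ε} = { 'id' }
E is not nullable (ε ∉ FIRST(E)), so stop here.
FIRST(E D) = { 'id' }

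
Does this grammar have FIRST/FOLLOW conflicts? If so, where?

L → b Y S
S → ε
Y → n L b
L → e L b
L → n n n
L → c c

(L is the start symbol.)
No FIRST/FOLLOW conflicts.

Nullable non-terminals: S.
S has a nullable alternative but only one production, so nothing to check.

L, Y have no nullable alternative, so no FIRST/FOLLOW check is needed there.

No FIRST/FOLLOW conflicts found.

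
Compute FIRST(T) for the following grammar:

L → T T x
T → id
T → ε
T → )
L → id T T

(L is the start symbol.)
To compute FIRST(T), examine every production with T on the left-hand side, reading each right-hand side left to right until a non-nullable symbol is reached.

From T → id:
  - id is a terminal: add 'id' and stop
From T → ε:
  - ε-production, so ε ∈ FIRST(T)
From T → ):
  - ')' is a terminal: add ')' and stop

Collecting: FIRST(T) = { ')', 'id', ε }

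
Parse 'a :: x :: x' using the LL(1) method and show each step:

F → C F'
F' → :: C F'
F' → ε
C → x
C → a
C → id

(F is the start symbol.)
LL(1) parsing maintains a stack (initially the start symbol over $) and the input. At each step: if the stack top is a terminal, match it against the current input token; if it is a non-terminal N, replace it with the RHS of M[N, lookahead] (the unique production whose predict set contains the lookahead).

Stack is shown with the top on the left.

Stack      Input          Action
--------------------------------
F $        a :: x :: x $  output F → C F'
C F' $     a :: x :: x $  output C → a
a F' $     a :: x :: x $  match 'a'
F' $       :: x :: x $    output F' → :: C F'
:: C F' $  :: x :: x $    match '::'
C F' $     x :: x $       output C → x
x F' $     x :: x $       match 'x'
F' $       :: x $         output F' → :: C F'
:: C F' $  :: x $         match '::'
C F' $     x $            output C → x
x F' $     x $            match 'x'
F' $       $              output F' → ε
$          $              accept

The string is accepted.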